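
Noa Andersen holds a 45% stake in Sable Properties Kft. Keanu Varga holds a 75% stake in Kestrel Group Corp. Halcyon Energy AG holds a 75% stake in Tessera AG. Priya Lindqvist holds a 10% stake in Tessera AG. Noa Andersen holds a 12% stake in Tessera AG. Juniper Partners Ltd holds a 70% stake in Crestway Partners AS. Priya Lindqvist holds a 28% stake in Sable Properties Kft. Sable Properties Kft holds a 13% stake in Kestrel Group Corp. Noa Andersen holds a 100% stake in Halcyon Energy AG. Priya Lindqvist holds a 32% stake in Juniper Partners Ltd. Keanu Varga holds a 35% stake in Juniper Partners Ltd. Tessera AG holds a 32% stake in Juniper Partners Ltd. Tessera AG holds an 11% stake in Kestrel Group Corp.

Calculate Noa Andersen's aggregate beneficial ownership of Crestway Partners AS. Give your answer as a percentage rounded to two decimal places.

Noa reaches Crestway along 2 paths.
Via Halcyon → Tessera → Juniper: 100% × 75% × 32% × 70% = 16.8%.
Via Tessera → Juniper: 12% × 32% × 70% = 2.688%.
Total: 16.8% + 2.688% = 19.488%.
Rounded: 19.49%.

19.49%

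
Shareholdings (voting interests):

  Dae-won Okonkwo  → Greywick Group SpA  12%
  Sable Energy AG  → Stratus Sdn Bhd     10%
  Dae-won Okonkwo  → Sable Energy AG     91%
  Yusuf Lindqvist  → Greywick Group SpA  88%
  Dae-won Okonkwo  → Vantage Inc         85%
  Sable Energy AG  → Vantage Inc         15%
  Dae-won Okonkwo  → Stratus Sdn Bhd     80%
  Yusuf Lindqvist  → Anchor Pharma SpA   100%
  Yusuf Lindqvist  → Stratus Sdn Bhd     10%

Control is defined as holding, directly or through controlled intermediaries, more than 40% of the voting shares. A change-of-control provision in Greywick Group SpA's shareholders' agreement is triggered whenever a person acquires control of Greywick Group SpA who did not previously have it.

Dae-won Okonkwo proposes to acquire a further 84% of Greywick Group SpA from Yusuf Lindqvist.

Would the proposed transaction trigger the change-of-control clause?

Yes

The purchase adds only to Dae-won's holdings (Yusuf's stake shrinks), so Dae-won is the only person who could newly come to control Greywick.
Dae-won holds 91% of Sable, so Dae-won controls Sable.
Sable and Dae-won together hold 10% + 80% = 90% of Stratus, so Dae-won controls Stratus.
Dae-won and Sable together hold 85% + 15% = 100% of Vantage, so Dae-won controls Vantage.
In Greywick, Dae-won's side holds only 12%, not > 40%.
So before the transaction, Dae-won does not control Greywick.
After the purchase, Dae-won's direct stake in Greywick rises to 12% + 84% = 96%, and Yusuf's stake falls to 4%.
Dae-won holds 96% of Greywick, so Dae-won controls Greywick.
Dae-won did not control Greywick before and does after, so the clause is triggered.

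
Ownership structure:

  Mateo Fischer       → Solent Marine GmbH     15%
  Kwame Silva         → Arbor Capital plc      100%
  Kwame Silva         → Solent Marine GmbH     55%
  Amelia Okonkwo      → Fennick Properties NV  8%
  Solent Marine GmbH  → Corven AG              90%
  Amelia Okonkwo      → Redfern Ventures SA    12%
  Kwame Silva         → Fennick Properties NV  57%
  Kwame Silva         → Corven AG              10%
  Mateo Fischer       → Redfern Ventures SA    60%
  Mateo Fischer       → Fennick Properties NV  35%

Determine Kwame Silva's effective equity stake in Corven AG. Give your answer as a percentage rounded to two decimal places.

59.50%

Kwame reaches Corven along 2 paths.
Direct stake: 10% = 10%.
Via Solent: 55% × 90% = 49.5%.
Total: 10% + 49.5% = 59.5%.
Rounded: 59.50%.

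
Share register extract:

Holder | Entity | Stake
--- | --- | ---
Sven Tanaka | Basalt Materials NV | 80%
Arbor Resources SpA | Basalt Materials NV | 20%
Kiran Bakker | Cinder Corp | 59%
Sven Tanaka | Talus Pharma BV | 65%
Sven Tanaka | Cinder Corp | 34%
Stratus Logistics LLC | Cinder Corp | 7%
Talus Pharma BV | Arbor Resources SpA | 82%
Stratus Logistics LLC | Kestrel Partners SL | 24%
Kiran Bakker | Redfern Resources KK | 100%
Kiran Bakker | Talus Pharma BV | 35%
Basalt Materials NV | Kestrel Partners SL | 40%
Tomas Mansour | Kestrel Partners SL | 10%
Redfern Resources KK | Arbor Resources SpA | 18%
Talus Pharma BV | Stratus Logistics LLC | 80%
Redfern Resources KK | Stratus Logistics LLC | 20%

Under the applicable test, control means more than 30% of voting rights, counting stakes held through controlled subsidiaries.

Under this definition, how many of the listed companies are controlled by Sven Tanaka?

6

Sven holds 65% of Talus, so Sven controls Talus.
Talus holds 82% of Arbor, so Sven controls Arbor.
Talus holds 80% of Stratus, so Sven controls Stratus.
Arbor and Sven together hold 20% + 80% = 100% of Basalt, so Sven controls Basalt.
Stratus and Basalt together hold 24% + 40% = 64% of Kestrel, so Sven controls Kestrel.
Stratus and Sven together hold 7% + 34% = 41% of Cinder, so Sven controls Cinder.
No other company's threshold is met.
Sven controls 6 companies.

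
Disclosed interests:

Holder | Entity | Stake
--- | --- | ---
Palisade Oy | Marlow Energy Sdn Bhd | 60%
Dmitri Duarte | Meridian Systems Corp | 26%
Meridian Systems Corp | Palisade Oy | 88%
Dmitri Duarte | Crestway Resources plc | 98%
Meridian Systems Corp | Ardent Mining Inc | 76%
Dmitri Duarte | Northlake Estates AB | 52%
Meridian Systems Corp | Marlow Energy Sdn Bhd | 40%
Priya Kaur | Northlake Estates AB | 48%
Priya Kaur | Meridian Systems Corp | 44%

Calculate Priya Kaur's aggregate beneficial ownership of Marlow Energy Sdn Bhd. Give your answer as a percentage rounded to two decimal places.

40.83%

Priya reaches Marlow along 2 paths.
Via Meridian → Palisade: 44% × 88% × 60% = 23.232%.
Via Meridian: 44% × 40% = 17.6%.
Total: 23.232% + 17.6% = 40.832%.
Rounded: 40.83%.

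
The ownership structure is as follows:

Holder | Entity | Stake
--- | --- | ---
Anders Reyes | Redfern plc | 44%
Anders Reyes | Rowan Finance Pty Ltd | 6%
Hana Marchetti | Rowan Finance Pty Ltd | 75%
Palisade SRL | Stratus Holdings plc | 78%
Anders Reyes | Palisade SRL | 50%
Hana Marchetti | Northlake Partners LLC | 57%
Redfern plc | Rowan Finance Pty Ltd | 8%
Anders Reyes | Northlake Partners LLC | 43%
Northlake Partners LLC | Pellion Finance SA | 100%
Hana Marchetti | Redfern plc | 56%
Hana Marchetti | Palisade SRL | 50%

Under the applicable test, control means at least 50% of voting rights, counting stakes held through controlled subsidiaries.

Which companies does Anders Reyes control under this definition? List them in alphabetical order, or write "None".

Palisade SRL, Stratus Holdings plc

Anders holds 50% of Palisade, so Anders controls Palisade.
Palisade holds 78% of Stratus, so Anders controls Stratus.
No other company's threshold is met.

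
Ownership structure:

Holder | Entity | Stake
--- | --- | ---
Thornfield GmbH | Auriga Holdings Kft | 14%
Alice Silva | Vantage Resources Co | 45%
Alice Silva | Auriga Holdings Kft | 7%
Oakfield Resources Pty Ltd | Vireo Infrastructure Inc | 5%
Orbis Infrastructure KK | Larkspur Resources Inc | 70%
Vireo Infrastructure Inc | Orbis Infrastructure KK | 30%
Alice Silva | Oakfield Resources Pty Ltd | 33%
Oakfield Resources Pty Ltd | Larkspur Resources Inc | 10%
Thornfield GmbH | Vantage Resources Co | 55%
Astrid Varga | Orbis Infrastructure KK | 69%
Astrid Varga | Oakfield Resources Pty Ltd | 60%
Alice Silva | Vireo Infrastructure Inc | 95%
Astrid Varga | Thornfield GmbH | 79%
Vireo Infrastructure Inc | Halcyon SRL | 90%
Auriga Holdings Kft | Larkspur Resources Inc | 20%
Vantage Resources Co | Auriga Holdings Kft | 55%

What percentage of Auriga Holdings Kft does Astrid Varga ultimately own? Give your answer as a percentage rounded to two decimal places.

34.96%

Astrid reaches Auriga along 2 paths.
Via Thornfield: 79% × 14% = 11.06%.
Via Thornfield → Vantage: 79% × 55% × 55% = 23.8975%.
Total: 11.06% + 23.8975% = 34.9575%.
Rounded: 34.96%.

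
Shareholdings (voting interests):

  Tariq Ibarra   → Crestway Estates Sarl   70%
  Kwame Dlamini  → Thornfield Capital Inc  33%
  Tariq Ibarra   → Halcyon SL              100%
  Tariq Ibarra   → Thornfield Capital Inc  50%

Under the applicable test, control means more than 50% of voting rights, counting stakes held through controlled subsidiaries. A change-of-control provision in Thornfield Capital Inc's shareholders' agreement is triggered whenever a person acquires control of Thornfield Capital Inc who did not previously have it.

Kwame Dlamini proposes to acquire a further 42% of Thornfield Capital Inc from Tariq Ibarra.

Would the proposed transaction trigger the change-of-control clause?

The purchase adds only to Kwame's holdings (Tariq's stake shrinks), so Kwame is the only person who could newly come to control Thornfield.
Kwame's largest direct stake is 33% in Thornfield, which does not meet the threshold, so Kwame controls no company.
In Thornfield, Kwame's side holds only 33%, not > 50%.
So before the transaction, Kwame does not control Thornfield.
After the purchase, Kwame's direct stake in Thornfield rises to 33% + 42% = 75%, and Tariq's stake falls to 8%.
Kwame holds 75% of Thornfield, so Kwame controls Thornfield.
Kwame did not control Thornfield before and does after, so the clause is triggered.

Yes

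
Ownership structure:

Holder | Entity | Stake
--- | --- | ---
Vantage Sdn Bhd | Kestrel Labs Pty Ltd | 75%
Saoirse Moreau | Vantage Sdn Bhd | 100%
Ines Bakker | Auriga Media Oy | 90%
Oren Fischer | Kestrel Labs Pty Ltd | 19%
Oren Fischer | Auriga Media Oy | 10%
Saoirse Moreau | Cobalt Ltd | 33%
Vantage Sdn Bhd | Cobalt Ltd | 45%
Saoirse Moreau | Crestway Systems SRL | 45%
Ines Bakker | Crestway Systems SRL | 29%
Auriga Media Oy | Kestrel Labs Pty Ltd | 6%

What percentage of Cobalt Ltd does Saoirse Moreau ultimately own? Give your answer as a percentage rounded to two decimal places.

Saoirse reaches Cobalt along 2 paths.
Direct stake: 33% = 33%.
Via Vantage: 100% × 45% = 45%.
Total: 33% + 45% = 78%.
Rounded: 78.00%.

78.00%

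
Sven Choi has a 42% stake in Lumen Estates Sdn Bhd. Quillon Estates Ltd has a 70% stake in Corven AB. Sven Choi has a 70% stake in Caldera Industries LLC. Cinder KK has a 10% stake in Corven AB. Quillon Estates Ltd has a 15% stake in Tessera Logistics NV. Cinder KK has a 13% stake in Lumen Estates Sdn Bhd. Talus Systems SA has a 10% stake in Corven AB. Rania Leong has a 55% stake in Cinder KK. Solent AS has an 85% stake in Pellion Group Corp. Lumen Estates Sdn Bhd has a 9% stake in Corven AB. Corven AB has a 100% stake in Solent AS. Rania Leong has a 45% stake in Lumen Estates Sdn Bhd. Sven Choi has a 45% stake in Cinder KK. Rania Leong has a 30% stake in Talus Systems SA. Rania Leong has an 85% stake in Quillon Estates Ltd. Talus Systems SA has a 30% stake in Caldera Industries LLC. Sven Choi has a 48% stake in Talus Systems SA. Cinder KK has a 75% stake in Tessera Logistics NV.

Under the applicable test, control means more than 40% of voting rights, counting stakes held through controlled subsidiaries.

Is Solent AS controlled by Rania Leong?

Yes

Rania holds 55% of Cinder, so Rania controls Cinder.
Rania holds 85% of Quillon, so Rania controls Quillon.
Cinder and Rania together hold 13% + 45% = 58% of Lumen, so Rania controls Lumen.
Quillon and Lumen and Cinder together hold 70% + 9% + 10% = 89% of Corven, so Rania controls Corven.
Corven holds 100% of Solent, so Rania controls Solent.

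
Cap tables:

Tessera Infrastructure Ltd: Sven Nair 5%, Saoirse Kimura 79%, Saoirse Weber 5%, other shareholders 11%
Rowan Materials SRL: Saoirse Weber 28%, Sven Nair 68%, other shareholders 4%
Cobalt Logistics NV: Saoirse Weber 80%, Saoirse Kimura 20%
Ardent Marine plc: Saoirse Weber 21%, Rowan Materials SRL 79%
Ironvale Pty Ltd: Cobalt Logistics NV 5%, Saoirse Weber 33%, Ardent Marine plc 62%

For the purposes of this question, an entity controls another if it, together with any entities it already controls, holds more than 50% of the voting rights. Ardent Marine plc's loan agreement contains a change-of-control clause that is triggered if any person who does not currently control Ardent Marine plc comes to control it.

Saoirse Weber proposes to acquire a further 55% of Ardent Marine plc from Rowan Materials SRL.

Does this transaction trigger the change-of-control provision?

Yes

The purchase adds only to Saoirse Weber's holdings (Rowan's stake shrinks), so Saoirse Weber is the only person who could newly come to control Ardent.
Saoirse Weber holds 80% of Cobalt, so Saoirse Weber controls Cobalt.
In Ardent, Saoirse Weber's side holds only 21%, not > 50%.
So before the transaction, Saoirse Weber does not control Ardent.
After the purchase, Saoirse Weber's direct stake in Ardent rises to 21% + 55% = 76%, and Rowan's stake falls to 24%.
Saoirse Weber holds 76% of Ardent, so Saoirse Weber controls Ardent.
Saoirse Weber did not control Ardent before and does after, so the clause is triggered.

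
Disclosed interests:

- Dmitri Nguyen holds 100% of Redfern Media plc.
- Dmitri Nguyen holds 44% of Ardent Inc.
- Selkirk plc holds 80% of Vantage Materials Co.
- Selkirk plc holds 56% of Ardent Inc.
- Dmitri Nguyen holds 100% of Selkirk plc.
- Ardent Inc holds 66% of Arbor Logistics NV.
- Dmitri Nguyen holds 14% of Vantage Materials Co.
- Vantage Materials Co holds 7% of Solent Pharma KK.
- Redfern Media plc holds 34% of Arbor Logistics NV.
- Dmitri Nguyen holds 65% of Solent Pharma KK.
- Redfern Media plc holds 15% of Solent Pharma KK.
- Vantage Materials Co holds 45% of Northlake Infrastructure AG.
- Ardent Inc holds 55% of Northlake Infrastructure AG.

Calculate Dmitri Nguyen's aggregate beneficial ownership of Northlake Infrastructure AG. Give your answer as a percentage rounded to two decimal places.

Dmitri reaches Northlake along 4 paths.
Via Selkirk → Ardent: 100% × 56% × 55% = 30.8%.
Via Ardent: 44% × 55% = 24.2%.
Via Selkirk → Vantage: 100% × 80% × 45% = 36%.
Via Vantage: 14% × 45% = 6.3%.
Total: 30.8% + 24.2% + 36% + 6.3% = 97.3%.
Rounded: 97.30%.

97.30%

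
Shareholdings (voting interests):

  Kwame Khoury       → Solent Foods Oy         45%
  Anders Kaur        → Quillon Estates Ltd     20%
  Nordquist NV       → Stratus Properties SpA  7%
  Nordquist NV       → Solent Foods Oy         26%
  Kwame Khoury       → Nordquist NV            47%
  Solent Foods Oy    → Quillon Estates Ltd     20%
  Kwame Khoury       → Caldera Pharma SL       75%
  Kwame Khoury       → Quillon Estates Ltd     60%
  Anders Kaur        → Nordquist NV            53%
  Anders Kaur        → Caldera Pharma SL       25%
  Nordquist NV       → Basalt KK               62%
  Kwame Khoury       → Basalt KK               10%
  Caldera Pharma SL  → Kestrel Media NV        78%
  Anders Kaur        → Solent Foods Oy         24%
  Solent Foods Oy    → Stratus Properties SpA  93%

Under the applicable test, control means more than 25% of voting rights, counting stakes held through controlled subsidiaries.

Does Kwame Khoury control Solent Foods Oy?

Yes

Kwame holds 47% of Nordquist, so Kwame controls Nordquist.
Kwame and Nordquist together hold 45% + 26% = 71% of Solent, so Kwame controls Solent.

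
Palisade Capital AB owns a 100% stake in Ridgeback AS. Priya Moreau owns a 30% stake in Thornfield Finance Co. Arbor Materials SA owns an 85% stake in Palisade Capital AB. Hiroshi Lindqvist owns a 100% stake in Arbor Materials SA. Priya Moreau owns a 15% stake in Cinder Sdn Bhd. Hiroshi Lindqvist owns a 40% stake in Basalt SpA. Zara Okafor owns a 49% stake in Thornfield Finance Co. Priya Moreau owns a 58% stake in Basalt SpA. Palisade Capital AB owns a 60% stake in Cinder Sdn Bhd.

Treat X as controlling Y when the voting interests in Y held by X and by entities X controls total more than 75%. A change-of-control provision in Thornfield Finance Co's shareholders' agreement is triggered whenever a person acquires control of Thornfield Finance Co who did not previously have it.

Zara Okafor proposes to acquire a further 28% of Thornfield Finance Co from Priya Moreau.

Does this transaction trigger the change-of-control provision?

The purchase adds only to Zara's holdings (Priya's stake shrinks), so Zara is the only person who could newly come to control Thornfield.
Zara's largest direct stake is 49% in Thornfield, which does not meet the threshold, so Zara controls no company.
In Thornfield, Zara's side holds only 49%, not > 75%.
So before the transaction, Zara does not control Thornfield.
After the purchase, Zara's direct stake in Thornfield rises to 49% + 28% = 77%, and Priya's stake falls to 2%.
Zara holds 77% of Thornfield, so Zara controls Thornfield.
Zara did not control Thornfield before and does after, so the clause is triggered.

Yes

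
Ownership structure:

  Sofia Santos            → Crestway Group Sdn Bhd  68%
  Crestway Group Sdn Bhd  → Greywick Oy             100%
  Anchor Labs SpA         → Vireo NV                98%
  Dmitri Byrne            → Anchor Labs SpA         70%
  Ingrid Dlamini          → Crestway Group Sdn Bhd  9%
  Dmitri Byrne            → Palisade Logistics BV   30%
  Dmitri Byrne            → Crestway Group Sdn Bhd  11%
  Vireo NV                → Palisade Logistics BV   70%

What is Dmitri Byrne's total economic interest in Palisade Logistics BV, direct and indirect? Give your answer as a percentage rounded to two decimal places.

78.02%

Dmitri reaches Palisade along 2 paths.
Direct stake: 30% = 30%.
Via Anchor → Vireo: 70% × 98% × 70% = 48.02%.
Total: 30% + 48.02% = 78.02%.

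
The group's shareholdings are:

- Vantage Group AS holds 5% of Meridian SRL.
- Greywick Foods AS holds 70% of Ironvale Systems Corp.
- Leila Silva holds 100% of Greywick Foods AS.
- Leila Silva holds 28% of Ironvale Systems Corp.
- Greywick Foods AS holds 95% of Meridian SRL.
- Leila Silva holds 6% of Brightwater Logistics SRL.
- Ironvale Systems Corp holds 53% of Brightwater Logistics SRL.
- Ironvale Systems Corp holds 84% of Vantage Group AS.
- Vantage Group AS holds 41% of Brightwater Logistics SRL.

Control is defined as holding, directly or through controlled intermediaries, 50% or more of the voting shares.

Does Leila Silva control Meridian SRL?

Yes

Leila holds 100% of Greywick, so Leila controls Greywick.
Leila and Greywick together hold 28% + 70% = 98% of Ironvale, so Leila controls Ironvale.
Ironvale holds 84% of Vantage, so Leila controls Vantage.
Greywick and Vantage together hold 95% + 5% = 100% of Meridian, so Leila controls Meridian.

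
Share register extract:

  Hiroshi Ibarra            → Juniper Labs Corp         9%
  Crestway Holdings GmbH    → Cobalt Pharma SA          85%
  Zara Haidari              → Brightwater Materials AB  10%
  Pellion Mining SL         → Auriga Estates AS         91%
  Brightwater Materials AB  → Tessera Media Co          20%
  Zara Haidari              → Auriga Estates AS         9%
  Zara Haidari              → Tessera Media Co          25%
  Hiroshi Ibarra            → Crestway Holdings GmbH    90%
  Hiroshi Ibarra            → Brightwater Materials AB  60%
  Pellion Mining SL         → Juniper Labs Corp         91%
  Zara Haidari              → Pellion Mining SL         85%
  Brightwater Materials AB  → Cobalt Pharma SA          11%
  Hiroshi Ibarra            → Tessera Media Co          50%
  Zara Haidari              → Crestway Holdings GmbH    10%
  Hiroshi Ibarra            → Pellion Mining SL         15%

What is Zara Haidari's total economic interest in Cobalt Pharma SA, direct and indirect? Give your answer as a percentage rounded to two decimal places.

9.60%

Zara reaches Cobalt along 2 paths.
Via Crestway: 10% × 85% = 8.5%.
Via Brightwater: 10% × 11% = 1.1%.
Total: 8.5% + 1.1% = 9.6%.
Rounded: 9.60%.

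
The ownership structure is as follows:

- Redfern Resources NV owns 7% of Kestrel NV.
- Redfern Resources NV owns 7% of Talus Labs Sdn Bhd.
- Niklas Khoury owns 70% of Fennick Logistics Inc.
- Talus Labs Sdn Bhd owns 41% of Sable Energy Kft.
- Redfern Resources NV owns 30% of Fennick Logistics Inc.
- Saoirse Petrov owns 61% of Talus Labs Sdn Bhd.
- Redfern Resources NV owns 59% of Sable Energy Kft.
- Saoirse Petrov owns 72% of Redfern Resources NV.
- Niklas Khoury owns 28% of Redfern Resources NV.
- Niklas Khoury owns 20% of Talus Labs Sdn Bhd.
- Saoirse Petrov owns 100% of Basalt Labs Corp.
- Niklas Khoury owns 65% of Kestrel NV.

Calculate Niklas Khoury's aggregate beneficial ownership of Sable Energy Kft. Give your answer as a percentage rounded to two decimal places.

Niklas reaches Sable along 3 paths.
Via Talus: 20% × 41% = 8.2%.
Via Redfern → Talus: 28% × 7% × 41% = 0.8036%.
Via Redfern: 28% × 59% = 16.52%.
Total: 8.2% + 0.8036% + 16.52% = 25.5236%.
Rounded: 25.52%.

25.52%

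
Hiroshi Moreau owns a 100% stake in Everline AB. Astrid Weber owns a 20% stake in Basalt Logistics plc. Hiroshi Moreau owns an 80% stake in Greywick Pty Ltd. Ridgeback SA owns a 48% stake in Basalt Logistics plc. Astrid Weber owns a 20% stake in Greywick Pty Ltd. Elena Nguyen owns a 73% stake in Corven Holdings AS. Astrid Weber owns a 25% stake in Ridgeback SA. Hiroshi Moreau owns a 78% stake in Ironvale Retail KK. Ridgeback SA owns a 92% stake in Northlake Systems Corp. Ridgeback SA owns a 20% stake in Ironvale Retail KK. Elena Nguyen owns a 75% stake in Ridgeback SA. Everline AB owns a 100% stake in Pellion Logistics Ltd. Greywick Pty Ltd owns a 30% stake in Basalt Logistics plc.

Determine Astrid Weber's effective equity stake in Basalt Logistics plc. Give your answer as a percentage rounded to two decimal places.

38.00%

Astrid reaches Basalt along 3 paths.
Direct stake: 20% = 20%.
Via Ridgeback: 25% × 48% = 12%.
Via Greywick: 20% × 30% = 6%.
Total: 20% + 12% + 6% = 38%.
Rounded: 38.00%.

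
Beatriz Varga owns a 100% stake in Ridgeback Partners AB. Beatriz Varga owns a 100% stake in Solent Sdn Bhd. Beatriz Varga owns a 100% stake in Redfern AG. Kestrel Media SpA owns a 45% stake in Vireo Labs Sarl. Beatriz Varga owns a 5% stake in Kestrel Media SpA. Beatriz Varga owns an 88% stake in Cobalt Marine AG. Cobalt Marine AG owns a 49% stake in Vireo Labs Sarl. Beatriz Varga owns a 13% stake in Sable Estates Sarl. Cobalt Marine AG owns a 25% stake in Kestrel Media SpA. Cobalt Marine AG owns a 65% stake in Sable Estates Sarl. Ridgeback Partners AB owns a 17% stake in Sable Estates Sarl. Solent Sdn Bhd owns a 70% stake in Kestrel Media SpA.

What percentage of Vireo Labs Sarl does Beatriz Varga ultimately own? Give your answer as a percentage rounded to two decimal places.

Beatriz reaches Vireo along 4 paths.
Via Cobalt: 88% × 49% = 43.12%.
Via Cobalt → Kestrel: 88% × 25% × 45% = 9.9%.
Via Solent → Kestrel: 100% × 70% × 45% = 31.5%.
Via Kestrel: 5% × 45% = 2.25%.
Total: 43.12% + 9.9% + 31.5% + 2.25% = 86.77%.

86.77%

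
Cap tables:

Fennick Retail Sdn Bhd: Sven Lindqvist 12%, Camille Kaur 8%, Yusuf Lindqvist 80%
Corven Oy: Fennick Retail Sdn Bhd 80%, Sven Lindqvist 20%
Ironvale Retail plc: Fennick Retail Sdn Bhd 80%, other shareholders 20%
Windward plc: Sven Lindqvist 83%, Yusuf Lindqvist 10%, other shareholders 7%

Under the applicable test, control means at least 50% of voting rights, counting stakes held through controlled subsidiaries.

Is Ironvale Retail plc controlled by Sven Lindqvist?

Sven holds 83% of Windward, so Sven controls Windward.
Neither Sven nor any entity Sven controls holds any voting interest in Ironvale.
So Sven does not control Ironvale.

No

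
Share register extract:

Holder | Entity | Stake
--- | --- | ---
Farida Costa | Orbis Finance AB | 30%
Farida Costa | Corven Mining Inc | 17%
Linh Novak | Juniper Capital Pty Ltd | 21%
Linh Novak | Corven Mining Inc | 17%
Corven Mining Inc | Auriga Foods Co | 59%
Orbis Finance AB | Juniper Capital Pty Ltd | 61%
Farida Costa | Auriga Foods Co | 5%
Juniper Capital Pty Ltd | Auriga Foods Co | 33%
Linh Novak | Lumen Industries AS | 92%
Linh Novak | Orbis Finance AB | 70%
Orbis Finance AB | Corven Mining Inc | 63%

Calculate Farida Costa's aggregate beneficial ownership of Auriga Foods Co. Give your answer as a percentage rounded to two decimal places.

Farida reaches Auriga along 4 paths.
Via Orbis → Corven: 30% × 63% × 59% = 11.151%.
Via Corven: 17% × 59% = 10.03%.
Direct stake: 5% = 5%.
Via Orbis → Juniper: 30% × 61% × 33% = 6.039%.
Total: 11.151% + 10.03% + 5% + 6.039% = 32.22%.

32.22%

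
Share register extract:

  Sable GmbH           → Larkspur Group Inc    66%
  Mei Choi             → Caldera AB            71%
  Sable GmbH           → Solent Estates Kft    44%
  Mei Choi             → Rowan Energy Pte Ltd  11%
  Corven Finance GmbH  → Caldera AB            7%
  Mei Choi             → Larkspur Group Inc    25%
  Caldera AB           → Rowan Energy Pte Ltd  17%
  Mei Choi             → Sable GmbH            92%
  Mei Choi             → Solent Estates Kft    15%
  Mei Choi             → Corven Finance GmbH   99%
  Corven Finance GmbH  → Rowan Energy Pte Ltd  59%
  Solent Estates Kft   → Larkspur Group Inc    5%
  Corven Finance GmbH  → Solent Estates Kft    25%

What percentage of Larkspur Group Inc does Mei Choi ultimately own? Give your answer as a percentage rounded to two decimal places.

Mei reaches Larkspur along 5 paths.
Direct stake: 25% = 25%.
Via Sable: 92% × 66% = 60.72%.
Via Solent: 15% × 5% = 0.75%.
Via Corven → Solent: 99% × 25% × 5% = 1.2375%.
Via Sable → Solent: 92% × 44% × 5% = 2.024%.
Total: 25% + 60.72% + 0.75% + 1.2375% + 2.024% = 89.7315%.
Rounded: 89.73%.

89.73%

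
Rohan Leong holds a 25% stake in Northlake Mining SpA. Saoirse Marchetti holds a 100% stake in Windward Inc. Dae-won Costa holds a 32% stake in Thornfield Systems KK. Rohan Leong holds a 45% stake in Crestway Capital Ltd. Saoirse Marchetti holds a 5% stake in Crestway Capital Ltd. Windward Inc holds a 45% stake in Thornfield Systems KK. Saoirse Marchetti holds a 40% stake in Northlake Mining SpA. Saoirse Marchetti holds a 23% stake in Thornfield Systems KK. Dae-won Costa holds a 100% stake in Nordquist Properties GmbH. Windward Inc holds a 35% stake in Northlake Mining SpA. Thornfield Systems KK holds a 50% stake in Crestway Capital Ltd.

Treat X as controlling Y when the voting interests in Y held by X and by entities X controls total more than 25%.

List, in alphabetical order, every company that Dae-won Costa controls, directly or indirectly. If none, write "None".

Dae-won holds 100% of Nordquist, so Dae-won controls Nordquist.
Dae-won holds 32% of Thornfield, so Dae-won controls Thornfield.
Thornfield holds 50% of Crestway, so Dae-won controls Crestway.
No other company's threshold is met.

Crestway Capital Ltd, Nordquist Properties GmbH, Thornfield Systems KK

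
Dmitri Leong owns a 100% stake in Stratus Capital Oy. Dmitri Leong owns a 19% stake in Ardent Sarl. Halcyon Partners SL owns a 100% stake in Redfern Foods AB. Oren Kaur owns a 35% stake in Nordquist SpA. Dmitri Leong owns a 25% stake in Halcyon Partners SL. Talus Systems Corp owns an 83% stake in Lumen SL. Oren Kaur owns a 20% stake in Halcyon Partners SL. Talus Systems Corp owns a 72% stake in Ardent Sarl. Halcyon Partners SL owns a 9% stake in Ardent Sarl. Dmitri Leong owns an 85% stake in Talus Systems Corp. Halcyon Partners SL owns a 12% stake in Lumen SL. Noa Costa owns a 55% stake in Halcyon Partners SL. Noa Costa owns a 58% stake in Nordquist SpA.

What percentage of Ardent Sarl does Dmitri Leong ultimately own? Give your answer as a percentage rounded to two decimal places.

Dmitri reaches Ardent along 3 paths.
Direct stake: 19% = 19%.
Via Talus: 85% × 72% = 61.2%.
Via Halcyon: 25% × 9% = 2.25%.
Total: 19% + 61.2% + 2.25% = 82.45%.

82.45%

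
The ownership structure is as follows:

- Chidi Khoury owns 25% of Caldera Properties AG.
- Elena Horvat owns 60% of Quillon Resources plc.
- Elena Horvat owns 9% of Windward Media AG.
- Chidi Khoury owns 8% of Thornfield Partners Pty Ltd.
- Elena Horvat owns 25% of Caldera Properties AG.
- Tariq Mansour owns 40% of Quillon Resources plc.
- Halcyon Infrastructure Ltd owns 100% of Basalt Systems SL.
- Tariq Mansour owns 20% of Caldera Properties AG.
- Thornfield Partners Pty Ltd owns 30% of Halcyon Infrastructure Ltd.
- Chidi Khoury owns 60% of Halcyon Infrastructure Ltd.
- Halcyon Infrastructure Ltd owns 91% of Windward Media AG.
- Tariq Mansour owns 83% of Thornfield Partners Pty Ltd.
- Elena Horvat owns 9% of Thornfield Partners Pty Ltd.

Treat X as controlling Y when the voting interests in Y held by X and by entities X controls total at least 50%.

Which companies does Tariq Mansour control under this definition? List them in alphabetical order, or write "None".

Tariq holds 83% of Thornfield, so Tariq controls Thornfield.
No other company's threshold is met.

Thornfield Partners Pty Ltd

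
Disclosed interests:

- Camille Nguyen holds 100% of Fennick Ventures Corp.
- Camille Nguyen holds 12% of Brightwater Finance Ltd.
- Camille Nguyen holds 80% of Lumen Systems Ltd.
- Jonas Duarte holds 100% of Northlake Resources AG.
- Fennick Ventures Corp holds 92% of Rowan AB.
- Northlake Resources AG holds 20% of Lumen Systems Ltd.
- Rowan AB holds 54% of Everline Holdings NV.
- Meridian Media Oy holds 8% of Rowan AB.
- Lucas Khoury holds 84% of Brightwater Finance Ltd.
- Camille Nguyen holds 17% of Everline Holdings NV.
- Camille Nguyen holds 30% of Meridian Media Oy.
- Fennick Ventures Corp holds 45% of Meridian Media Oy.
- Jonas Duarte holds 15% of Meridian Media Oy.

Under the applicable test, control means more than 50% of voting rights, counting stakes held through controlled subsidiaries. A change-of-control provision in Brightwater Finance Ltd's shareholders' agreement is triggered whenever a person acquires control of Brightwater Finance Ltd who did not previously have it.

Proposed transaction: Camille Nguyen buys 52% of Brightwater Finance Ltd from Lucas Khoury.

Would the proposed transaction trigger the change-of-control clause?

The purchase adds only to Camille's holdings (Lucas's stake shrinks), so Camille is the only person who could newly come to control Brightwater.
Camille holds 100% of Fennick, so Camille controls Fennick.
Fennick and Camille together hold 45% + 30% = 75% of Meridian, so Camille controls Meridian.
Camille holds 80% of Lumen, so Camille controls Lumen.
Fennick and Meridian together hold 92% + 8% = 100% of Rowan, so Camille controls Rowan.
Camille and Rowan together hold 17% + 54% = 71% of Everline, so Camille controls Everline.
In Brightwater, Camille's side holds only 12%, not > 50%.
So before the transaction, Camille does not control Brightwater.
After the purchase, Camille's direct stake in Brightwater rises to 12% + 52% = 64%, and Lucas's stake falls to 32%.
Camille holds 64% of Brightwater, so Camille controls Brightwater.
Camille did not control Brightwater before and does after, so the clause is triggered.

Yes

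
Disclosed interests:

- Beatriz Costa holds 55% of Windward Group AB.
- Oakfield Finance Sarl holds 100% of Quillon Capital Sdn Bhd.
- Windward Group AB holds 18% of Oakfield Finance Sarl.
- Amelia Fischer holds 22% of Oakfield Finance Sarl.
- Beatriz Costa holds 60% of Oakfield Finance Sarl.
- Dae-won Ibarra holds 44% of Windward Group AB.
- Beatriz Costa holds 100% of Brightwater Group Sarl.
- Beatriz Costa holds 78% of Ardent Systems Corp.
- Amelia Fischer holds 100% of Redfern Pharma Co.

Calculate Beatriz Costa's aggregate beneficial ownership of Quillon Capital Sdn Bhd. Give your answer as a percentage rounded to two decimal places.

Beatriz reaches Quillon along 2 paths.
Via Oakfield: 60% × 100% = 60%.
Via Windward → Oakfield: 55% × 18% × 100% = 9.9%.
Total: 60% + 9.9% = 69.9%.
Rounded: 69.90%.

69.90%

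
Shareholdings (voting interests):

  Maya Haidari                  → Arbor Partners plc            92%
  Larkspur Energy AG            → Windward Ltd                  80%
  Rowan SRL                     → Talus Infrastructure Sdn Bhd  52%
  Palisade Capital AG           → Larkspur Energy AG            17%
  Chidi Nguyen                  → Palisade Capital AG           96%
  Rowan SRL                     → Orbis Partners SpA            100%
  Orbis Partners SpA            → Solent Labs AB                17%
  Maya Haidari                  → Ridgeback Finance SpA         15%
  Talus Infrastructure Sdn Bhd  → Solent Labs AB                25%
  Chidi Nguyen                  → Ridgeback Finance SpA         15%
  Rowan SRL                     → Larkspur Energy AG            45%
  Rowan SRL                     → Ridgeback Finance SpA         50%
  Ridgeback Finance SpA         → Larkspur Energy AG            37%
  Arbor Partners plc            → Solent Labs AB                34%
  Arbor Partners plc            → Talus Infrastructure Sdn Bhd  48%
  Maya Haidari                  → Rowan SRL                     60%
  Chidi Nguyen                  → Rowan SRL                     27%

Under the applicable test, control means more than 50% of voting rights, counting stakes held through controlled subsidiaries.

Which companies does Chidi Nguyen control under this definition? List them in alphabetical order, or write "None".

Palisade Capital AG

Chidi holds 96% of Palisade, so Chidi controls Palisade.
No other company's threshold is met.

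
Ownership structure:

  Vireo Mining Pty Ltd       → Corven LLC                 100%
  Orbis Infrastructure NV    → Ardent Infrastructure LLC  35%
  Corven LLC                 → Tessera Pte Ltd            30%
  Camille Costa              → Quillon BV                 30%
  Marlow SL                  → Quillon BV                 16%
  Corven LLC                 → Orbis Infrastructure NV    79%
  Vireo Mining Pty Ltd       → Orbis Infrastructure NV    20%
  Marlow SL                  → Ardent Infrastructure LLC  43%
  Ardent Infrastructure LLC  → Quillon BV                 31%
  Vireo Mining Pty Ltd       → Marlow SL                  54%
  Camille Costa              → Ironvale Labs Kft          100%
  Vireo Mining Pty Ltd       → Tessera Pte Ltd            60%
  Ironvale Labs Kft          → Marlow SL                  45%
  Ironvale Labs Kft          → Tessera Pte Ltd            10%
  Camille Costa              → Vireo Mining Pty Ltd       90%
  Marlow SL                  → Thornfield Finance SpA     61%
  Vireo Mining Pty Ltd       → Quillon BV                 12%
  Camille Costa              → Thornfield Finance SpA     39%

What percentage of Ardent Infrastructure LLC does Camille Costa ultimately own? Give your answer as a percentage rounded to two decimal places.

Camille reaches Ardent along 4 paths.
Via Ironvale → Marlow: 100% × 45% × 43% = 19.35%.
Via Vireo → Marlow: 90% × 54% × 43% = 20.898%.
Via Vireo → Orbis: 90% × 20% × 35% = 6.3%.
Via Vireo → Corven → Orbis: 90% × 100% × 79% × 35% = 24.885%.
Total: 19.35% + 20.898% + 6.3% + 24.885% = 71.433%.
Rounded: 71.43%.

71.43%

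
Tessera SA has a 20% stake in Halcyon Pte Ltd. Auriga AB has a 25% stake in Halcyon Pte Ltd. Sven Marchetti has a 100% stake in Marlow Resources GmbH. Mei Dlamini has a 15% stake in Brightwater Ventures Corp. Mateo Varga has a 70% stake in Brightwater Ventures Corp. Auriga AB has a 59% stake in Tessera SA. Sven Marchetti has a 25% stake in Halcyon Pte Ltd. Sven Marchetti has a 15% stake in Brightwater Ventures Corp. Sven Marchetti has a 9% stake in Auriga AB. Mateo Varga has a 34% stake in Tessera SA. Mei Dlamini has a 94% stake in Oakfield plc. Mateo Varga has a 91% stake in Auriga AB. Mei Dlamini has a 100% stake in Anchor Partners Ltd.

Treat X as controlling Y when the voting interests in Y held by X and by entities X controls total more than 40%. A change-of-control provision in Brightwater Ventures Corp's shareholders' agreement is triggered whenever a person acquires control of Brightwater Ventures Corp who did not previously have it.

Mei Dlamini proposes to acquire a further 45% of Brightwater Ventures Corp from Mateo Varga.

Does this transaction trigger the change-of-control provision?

Yes

The purchase adds only to Mei's holdings (Mateo's stake shrinks), so Mei is the only person who could newly come to control Brightwater.
Mei holds 94% of Oakfield, so Mei controls Oakfield.
Mei holds 100% of Anchor, so Mei controls Anchor.
In Brightwater, Mei's side holds only 15%, not > 40%.
So before the transaction, Mei does not control Brightwater.
After the purchase, Mei's direct stake in Brightwater rises to 15% + 45% = 60%, and Mateo's stake falls to 25%.
Mei holds 60% of Brightwater, so Mei controls Brightwater.
Mei did not control Brightwater before and does after, so the clause is triggered.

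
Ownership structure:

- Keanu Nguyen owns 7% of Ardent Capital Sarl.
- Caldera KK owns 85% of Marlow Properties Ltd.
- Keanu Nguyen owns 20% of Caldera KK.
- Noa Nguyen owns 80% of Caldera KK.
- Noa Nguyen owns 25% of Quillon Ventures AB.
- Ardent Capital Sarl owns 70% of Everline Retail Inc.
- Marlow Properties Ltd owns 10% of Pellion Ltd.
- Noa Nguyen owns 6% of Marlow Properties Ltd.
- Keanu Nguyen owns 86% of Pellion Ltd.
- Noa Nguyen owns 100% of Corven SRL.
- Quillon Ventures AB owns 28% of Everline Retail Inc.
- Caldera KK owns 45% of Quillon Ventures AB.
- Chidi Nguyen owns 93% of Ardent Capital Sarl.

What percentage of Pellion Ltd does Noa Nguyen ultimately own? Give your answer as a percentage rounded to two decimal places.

Noa reaches Pellion along 2 paths.
Via Caldera → Marlow: 80% × 85% × 10% = 6.8%.
Via Marlow: 6% × 10% = 0.6%.
Total: 6.8% + 0.6% = 7.4%.
Rounded: 7.40%.

7.40%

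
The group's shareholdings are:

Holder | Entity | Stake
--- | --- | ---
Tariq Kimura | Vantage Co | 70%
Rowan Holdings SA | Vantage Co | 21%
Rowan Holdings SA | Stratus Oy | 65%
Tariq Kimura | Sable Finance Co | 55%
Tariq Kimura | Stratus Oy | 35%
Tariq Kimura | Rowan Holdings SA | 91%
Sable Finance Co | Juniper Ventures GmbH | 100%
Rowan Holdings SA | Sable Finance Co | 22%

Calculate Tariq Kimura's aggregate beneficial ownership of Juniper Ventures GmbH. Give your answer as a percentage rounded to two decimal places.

Tariq reaches Juniper along 2 paths.
Via Sable: 55% × 100% = 55%.
Via Rowan → Sable: 91% × 22% × 100% = 20.02%.
Total: 55% + 20.02% = 75.02%.

75.02%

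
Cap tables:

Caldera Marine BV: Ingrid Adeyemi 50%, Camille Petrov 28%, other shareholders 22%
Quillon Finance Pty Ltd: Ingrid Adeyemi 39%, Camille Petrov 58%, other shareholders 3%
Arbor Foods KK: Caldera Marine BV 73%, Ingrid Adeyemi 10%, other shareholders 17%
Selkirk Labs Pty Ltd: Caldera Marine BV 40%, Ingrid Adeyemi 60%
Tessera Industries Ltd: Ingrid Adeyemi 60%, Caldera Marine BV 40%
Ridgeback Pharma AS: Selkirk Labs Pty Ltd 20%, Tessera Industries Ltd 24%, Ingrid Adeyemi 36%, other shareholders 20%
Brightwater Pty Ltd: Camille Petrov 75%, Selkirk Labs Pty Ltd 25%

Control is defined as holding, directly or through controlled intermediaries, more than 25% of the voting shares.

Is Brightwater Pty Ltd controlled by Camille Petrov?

Yes

Camille holds 28% of Caldera, so Camille controls Caldera.
Caldera holds 40% of Selkirk, so Camille controls Selkirk.
Camille and Selkirk together hold 75% + 25% = 100% of Brightwater, so Camille controls Brightwater.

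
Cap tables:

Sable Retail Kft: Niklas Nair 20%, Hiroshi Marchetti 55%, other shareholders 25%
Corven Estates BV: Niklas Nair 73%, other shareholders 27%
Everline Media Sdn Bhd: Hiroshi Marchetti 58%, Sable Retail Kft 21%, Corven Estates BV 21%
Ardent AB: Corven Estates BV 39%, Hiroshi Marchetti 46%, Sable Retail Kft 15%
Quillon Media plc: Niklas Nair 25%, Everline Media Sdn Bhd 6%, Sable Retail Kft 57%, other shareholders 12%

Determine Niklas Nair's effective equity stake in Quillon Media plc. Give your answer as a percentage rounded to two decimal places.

37.57%

Niklas reaches Quillon along 4 paths.
Direct stake: 25% = 25%.
Via Sable → Everline: 20% × 21% × 6% = 0.252%.
Via Corven → Everline: 73% × 21% × 6% = 0.9198%.
Via Sable: 20% × 57% = 11.4%.
Total: 25% + 0.252% + 0.9198% + 11.4% = 37.5718%.
Rounded: 37.57%.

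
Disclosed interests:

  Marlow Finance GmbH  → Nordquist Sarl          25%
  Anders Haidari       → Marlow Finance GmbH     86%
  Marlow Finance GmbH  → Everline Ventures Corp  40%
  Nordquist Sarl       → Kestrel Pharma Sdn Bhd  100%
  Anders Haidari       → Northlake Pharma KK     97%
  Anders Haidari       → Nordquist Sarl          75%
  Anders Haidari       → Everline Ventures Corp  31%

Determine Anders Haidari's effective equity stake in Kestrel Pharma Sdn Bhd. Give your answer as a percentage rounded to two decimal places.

Anders reaches Kestrel along 2 paths.
Via Nordquist: 75% × 100% = 75%.
Via Marlow → Nordquist: 86% × 25% × 100% = 21.5%.
Total: 75% + 21.5% = 96.5%.
Rounded: 96.50%.

96.50%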